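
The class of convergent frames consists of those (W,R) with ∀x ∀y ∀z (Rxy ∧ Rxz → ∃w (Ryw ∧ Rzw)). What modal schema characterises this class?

A defining formula is ◇□p → □◇p (the .2 axiom).
Suppose ◇□p→□◇p is valid. Take Rxy, Rxz and set V(p)={w : Ryw}. Then □p at y so ◇□p at x, so □◇p at x, so ◇p at z, giving w with Rzw and Ryw.

◇□p → □◇p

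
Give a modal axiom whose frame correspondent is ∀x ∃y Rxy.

The condition is seriality. The D schema □q → ◇q defines it.

□q → ◇q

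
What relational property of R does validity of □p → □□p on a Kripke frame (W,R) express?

transitivity

Suppose □p→□□p is valid. Take Rxy, Ryz and set V(p)={w : Rxw}. Then □p at x, so □□p at x, so □p at y, so p at z, i.e. Rxz.
Conversely, any frame satisfying ∀x ∀y ∀z (Rxy ∧ Ryz → Rxz) validates the schema.
So the correspondent is transitivity.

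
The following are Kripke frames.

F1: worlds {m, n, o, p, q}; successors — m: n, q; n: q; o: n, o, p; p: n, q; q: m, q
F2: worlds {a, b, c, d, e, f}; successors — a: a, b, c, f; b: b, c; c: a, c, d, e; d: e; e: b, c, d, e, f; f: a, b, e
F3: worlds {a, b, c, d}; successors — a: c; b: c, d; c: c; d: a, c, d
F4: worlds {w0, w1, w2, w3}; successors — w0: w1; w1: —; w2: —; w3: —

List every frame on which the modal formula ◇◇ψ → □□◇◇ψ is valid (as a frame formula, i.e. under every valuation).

F4

This is the axiom for a generalized confluence (Geach) condition; its first-order frame correspondent is ∀x ∀y ∀z ((xR²y ∧ xR²z) → ∃w (y = w ∧ zR²w)).
F1: fails — oR²n, oR²n but no w with n=w and nR²w.
F2: fails — aR²a, aR²d but no w with a=w and dR²w.
F3: fails — bR²a, bR²a but no w with a=w and aR²w.
F4: holds.
Valid on: F4.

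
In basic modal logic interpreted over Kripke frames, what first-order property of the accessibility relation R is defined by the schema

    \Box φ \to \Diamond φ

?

Seriality

Suppose □φ→◇φ is valid. At any x set V(φ)=W. Then □φ at x, so ◇φ at x, so x has a successor.
Conversely, on a frame with seriality the schema holds at every world under every valuation.
Frame condition: \forall x \exists y Rxy.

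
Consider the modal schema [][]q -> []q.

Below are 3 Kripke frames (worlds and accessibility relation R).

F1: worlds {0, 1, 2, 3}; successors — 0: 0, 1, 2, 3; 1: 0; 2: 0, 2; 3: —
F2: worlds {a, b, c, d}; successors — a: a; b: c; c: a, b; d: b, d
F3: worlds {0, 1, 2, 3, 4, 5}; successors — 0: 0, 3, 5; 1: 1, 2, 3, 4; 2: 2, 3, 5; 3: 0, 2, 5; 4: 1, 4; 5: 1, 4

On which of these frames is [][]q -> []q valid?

F1, F3

Frame correspondent (Sahlqvist): forall x forall y (Rxy -> exists z (Rxz & Rzy)) — i.e. density.
F1: condition met.
F2: fails — Rbc but no z with Rbz and Rzc.
F3: condition met.
Valid on: F1, F3.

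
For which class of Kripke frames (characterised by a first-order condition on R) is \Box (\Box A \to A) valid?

Suppose □(□A→A) is valid. Take Rxy and set V(A)={w : Ryw}. Then at y, □A holds; since □(□A→A) at x, □A→A at y, so A at y, i.e. Ryy.

shift-reflexivity: \forall x \forall y (Rxy \to Ryy)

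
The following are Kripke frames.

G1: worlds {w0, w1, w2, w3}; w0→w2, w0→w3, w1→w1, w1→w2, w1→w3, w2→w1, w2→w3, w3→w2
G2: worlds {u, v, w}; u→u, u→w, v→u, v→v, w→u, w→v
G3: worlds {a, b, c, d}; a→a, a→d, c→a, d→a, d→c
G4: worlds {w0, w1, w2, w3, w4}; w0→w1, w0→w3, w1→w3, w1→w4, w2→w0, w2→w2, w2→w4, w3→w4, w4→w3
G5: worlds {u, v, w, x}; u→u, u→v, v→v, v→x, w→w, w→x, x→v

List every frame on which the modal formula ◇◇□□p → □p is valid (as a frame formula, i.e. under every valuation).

G2

The schema corresponds to a generalized confluence (Geach) condition: ∀x ∀y ∀z ((xR²y ∧ xRz) → ∃w (yR²w ∧ z = w)).
G1: fails — w0R²w3, w0Rw2 but no w with w3R²w and w2=w.
G2: ✓.
G3: fails — dR²d, dRc but no w with dR²w and c=w.
G4: fails — w0R²w3, w0Rw1 but no w with w3R²w and w1=w.
G5: fails — uR²v, uRu but no t with vR²t and u=t.
Valid on: G2.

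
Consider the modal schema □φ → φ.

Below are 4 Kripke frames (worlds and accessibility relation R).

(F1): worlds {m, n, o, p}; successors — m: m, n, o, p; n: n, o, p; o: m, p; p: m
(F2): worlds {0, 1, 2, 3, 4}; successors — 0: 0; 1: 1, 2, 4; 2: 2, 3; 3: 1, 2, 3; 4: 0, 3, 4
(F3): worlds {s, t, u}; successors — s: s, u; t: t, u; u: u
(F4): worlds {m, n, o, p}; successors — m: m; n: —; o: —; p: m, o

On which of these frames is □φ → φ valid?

(F2), (F3)

Frame correspondent (Sahlqvist): ∀x Rxx — i.e. reflexivity.
(F1): fails — world o does not see itself.
(F2): satisfies the condition.
(F3): satisfies the condition.
(F4): fails — world n does not see itself.
Valid on: (F2), (F3).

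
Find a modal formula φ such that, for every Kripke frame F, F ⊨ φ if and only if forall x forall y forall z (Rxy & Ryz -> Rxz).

A defining formula is □q → □□q (the 4 axiom).
Suppose □q→□□q is valid. Take Rxy, Ryz and set V(q)={w : Rxw}. Then □q at x, so □□q at x, so □q at y, so q at z, i.e. Rxz.

□q → □□q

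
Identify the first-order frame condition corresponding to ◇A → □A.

Suppose ◇A→□A is valid. Take Rxy, Rxz and set V(A)={y}. Then ◇A at x, so □A at x, so A at z, i.e. z=y.

partial functionality: ∀x ∀y ∀z (Rxy ∧ Rxz → y = z)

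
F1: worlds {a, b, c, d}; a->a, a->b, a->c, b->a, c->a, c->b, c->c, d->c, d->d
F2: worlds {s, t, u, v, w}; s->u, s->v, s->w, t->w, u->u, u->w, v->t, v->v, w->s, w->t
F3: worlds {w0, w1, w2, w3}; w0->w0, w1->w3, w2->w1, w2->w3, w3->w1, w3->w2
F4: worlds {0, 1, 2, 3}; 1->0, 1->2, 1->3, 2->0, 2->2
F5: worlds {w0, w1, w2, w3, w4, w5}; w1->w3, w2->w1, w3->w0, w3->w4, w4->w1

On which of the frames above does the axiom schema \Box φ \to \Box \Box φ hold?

Frame correspondent (Sahlqvist): \forall x \forall y \forall z (Rxy \wedge Ryz \to Rxz) — i.e. transitivity.
F1: fails — Rdc and Rcb but not Rdb.
F2: fails — Rwt and Rtw but not Rww.
F3: fails — Rw3w1 and Rw1w3 but not Rw3w3.
F4: satisfies the condition.
F5: fails — Rw1w3 and Rw3w0 but not Rw1w0.
Valid on: F4.

F4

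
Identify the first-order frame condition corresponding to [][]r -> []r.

Density

Suppose □□r→□r is valid. Take Rxy and set V(r)={w : xR²w}. Then □□r at x, so □r at x, so r at y, i.e. ∃z(Rxz∧Rzy).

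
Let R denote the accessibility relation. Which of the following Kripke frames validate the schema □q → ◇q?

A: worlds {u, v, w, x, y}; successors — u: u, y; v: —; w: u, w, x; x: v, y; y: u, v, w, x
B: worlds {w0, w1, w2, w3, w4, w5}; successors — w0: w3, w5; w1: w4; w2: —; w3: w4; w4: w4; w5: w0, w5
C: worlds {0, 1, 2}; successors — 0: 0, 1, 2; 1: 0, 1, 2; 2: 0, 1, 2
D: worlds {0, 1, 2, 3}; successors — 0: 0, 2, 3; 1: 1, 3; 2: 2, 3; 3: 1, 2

Frame correspondent (Sahlqvist): ∀x ∃y Rxy — i.e. seriality.
A: fails — world v has no successor.
B: fails — world w2 has no successor.
C: holds.
D: holds.

C, D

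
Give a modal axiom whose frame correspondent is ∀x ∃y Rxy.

This is seriality; the standard corresponding axiom is D: □q → ◇q.
Suppose □q→◇q is valid. At any x set V(q)=W. Then □q at x, so ◇q at x, so x has a successor.

□q → ◇q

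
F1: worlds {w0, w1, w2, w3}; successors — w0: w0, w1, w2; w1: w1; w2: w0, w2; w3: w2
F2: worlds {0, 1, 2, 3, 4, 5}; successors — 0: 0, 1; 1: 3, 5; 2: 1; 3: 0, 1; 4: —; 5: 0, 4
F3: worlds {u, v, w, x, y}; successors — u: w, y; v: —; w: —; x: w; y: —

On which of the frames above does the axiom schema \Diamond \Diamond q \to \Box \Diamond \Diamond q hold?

F3

Frame correspondent (Sahlqvist): \forall x \forall y \forall z ((x R^2 y \wedge xRz) \to \exists w (y = w \wedge z R^2 w)) — i.e. a generalized confluence (Geach) condition.
F1: fails — w0R²w0, w0Rw1 but no w with w0=w and w1R²w.
F2: fails — 0R²3, 0R1 but no w with 3=w and 1R²w.
F3: holds.
Valid on: F3.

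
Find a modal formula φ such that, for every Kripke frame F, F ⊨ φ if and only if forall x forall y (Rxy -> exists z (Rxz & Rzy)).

This is density; the standard corresponding axiom is C4: □□q → □q.
Suppose □□q→□q is valid. Take Rxy and set V(q)={w : xR²w}. Then □□q at x, so □q at x, so q at y, i.e. ∃z(Rxz∧Rzy).

□□q → □q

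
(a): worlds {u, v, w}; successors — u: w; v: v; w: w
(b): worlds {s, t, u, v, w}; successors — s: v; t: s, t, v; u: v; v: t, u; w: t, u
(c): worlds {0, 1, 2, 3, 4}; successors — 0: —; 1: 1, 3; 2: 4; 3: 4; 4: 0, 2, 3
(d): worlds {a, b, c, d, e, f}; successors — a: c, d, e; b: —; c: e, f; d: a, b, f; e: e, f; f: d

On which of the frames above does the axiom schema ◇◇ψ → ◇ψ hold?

The schema corresponds to a generalized confluence (Geach) condition: ∀x ∀y (xR²y → ∃w (y = w ∧ xRw)).
(a): condition met.
(b): fails — sR²t but no w* with t=w* and sRw*.
(c): fails — 1R²4 but no w with 4=w and 1Rw.
(d): fails — aR²a but no w with a=w and aRw.

(a)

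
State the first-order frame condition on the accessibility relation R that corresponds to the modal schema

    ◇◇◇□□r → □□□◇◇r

This is a Sahlqvist (Geach-type) schema ◇^3□^2r → □^3◇^2r.
First-order correspondent: ∀x ∀y ∀z ((xR³y ∧ xR³z) → ∃w (yR²w ∧ zR²w)).

∀x ∀y ∀z ((xR³y ∧ xR³z) → ∃w (yR²w ∧ zR²w))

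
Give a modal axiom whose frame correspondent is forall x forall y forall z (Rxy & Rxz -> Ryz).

This is the Euclidean property; the standard corresponding axiom is 5: ◇r → □◇r.
Suppose ◇r→□◇r is valid. Take Rxy, Rxz and set V(r)={y}. Then ◇r at x, so □◇r at x, so ◇r at z, so some w with Rzw has r; w=y, i.e. Rzy. By symmetry of the argument, Ryz.

◇r → □◇r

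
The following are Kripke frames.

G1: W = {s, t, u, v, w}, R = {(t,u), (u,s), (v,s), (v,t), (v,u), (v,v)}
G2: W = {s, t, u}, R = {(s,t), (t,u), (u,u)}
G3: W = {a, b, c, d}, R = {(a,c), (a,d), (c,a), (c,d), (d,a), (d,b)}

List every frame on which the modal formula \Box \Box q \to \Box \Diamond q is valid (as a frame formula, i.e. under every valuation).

This is the axiom for a generalized confluence (Geach) condition; its first-order frame correspondent is \forall x \forall z (xRz \to \exists w (x R^2 w \wedge zRw)).
G1: fails — uRs but no w* with uR²w* and sRw*.
G2: satisfies the condition.
G3: fails — dRb but no w with dR²w and bRw.
Valid on: G2.

G2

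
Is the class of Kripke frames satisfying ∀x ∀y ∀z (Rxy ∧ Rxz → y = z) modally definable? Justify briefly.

This is a Sahlqvist condition; the CD axiom ◇r → □r defines it.
Suppose ◇r→□r is valid. Take Rxy, Rxz and set V(r)={y}. Then ◇r at x, so □r at x, so r at z, i.e. z=y.

Yes — defined by ◇r → □r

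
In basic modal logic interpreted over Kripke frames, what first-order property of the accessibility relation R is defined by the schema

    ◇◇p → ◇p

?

transitivity: ∀x ∀y ∀z (Rxy ∧ Ryz → Rxz)

Equivalently (dual form): □p → □□p.
Suppose □p→□□p is valid. Take Rxy, Ryz and set V(p)={w : Rxw}. Then □p at x, so □□p at x, so □p at y, so p at z, i.e. Rxz.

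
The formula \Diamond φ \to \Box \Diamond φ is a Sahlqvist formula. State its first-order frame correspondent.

the Euclidean property: \forall x \forall y \forall z (Rxy \wedge Rxz \to Ryz)

Suppose ◇φ→□◇φ is valid. Take Rxy, Rxz and set V(φ)={y}. Then ◇φ at x, so □◇φ at x, so ◇φ at z, so some w with Rzw has φ; w=y, i.e. Rzy. By symmetry of the argument, Ryz.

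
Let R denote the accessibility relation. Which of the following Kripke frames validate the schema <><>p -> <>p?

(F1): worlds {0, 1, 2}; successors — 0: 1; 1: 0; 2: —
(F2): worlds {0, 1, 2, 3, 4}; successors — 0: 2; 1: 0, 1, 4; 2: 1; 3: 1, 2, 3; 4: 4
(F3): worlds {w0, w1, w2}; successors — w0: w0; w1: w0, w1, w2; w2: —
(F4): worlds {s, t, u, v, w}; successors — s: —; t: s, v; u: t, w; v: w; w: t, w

Frame correspondent (Sahlqvist): forall x forall y forall z (Rxy & Ryz -> Rxz) — i.e. transitivity.
(F1): fails — R01 and R10 but not R00.
(F2): fails — R10 and R02 but not R12.
(F3): ✓.
(F4): fails — Rwt and Rtv but not Rwv.

(F3)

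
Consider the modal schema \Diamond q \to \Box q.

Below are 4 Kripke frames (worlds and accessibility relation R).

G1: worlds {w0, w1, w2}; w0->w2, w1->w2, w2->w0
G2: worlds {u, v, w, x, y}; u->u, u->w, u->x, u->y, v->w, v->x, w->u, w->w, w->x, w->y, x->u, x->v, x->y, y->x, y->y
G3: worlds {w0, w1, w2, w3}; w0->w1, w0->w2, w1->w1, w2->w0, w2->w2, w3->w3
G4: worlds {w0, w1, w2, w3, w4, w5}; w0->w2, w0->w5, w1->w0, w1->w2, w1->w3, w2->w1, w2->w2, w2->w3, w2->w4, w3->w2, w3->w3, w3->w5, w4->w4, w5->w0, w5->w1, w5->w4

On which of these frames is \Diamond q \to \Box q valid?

G1

Frame correspondent (Sahlqvist): \forall x \forall y \forall z (Rxy \wedge Rxz \to y = z) — i.e. partial functionality.
G1: condition met.
G2: fails — u sees both u and w.
G3: fails — w0 sees both w1 and w2.
G4: fails — w0 sees both w2 and w5.
Valid on: G1.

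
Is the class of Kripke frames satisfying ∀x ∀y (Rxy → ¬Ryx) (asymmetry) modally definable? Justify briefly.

Not modally definable

Modal frame validity is preserved under surjective bounded morphisms.
The 5-cycle (worlds a,b,c,d,e with a→b→c→d→e→a) is asymmetric. Mapping every world to a single reflexive point • is a surjective bounded morphism, and the reflexive point is not asymmetric (R•• but asymmetry requires ¬R••).
So the class is not modally definable.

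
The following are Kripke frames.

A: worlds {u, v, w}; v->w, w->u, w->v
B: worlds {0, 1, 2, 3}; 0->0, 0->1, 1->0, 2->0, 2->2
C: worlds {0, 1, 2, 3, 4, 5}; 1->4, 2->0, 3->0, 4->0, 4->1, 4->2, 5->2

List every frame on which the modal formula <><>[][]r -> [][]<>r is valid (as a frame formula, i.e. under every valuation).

B

Frame correspondent (Sahlqvist): forall x forall y forall z ((x R^2 y & x R^2 z) -> exists w (y R^2 w & zRw)) — i.e. a generalized confluence (Geach) condition.
A: fails — vR²u, vR²u but no t with uR²t and uRt.
B: satisfies the condition.
C: fails — 1R²0, 1R²0 but no w with 0R²w and 0Rw.
Valid on: B.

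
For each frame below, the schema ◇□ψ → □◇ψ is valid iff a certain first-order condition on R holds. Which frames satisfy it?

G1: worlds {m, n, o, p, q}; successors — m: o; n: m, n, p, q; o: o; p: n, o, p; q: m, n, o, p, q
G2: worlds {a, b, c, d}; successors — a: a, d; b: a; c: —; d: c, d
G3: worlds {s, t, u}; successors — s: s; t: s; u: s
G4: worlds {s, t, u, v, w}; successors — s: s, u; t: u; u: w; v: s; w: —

G3

The schema corresponds to convergence: ∀x ∀y ∀z (Rxy ∧ Rxz → ∃w (Ryw ∧ Rzw)).
G1: fails — Rnn and Rnm but n and m have no common successor.
G2: fails — Rdc and Rdc but c and c have no common successor.
G3: holds.
G4: fails — Rsu and Rss but u and s have no common successor.
Valid on: G3.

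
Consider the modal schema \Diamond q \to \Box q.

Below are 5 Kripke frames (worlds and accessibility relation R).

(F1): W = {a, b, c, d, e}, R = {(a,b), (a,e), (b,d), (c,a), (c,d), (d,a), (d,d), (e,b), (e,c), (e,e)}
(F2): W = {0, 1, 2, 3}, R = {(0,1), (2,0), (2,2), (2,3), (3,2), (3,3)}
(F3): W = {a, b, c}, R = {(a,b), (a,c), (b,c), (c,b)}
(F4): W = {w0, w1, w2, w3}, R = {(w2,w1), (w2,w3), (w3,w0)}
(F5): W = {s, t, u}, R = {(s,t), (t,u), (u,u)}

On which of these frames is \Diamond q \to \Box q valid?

(F5)

The schema corresponds to partial functionality: \forall x \forall y \forall z (Rxy \wedge Rxz \to y = z).
(F1): fails — a sees both b and e.
(F2): fails — 2 sees both 0 and 2.
(F3): fails — a sees both b and c.
(F4): fails — w2 sees both w1 and w3.
(F5): ✓.
Valid on: (F5).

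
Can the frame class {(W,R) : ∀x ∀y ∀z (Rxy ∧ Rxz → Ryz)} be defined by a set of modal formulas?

Definable; ◇p → □◇p defines it

Yes: it is the Euclidean property, defined by the 5 schema ◇p → □◇p.
Suppose ◇p→□◇p is valid. Take Rxy, Rxz and set V(p)={y}. Then ◇p at x, so □◇p at x, so ◇p at z, so some w with Rzw has p; w=y, i.e. Rzy. By symmetry of the argument, Ryz.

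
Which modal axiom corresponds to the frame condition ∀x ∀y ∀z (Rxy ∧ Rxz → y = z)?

A defining formula is ◇r → □r (the CD axiom).
Suppose ◇r→□r is valid. Take Rxy, Rxz and set V(r)={y}. Then ◇r at x, so □r at x, so r at z, i.e. z=y.

◇r → □r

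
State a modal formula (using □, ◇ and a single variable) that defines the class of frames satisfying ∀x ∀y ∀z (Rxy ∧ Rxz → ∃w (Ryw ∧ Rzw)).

A defining formula is ◇□s → □◇s (the .2 axiom).

◇□s → □◇s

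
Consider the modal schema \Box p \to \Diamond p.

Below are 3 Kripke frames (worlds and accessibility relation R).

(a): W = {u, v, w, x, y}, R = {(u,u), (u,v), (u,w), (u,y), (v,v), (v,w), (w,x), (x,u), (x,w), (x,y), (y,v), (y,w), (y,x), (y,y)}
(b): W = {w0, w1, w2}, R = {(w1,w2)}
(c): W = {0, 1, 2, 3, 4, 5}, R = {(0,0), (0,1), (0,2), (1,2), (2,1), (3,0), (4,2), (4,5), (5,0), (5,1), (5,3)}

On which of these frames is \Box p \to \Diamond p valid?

This is the axiom for seriality; its first-order frame correspondent is \forall x \exists y Rxy.
(a): holds.
(b): fails — world w0 has no successor.
(c): holds.
Valid on: (a), (c).

(a), (c)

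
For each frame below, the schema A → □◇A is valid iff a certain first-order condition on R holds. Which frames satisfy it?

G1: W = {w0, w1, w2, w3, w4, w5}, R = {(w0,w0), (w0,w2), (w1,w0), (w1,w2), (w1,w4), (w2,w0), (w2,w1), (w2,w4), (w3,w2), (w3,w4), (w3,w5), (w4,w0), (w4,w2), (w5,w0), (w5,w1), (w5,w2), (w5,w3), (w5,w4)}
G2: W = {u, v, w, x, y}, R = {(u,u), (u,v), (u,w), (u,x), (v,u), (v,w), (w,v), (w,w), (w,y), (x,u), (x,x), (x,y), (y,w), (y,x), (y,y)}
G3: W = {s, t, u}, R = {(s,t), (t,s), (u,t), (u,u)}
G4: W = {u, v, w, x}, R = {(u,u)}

Frame correspondent (Sahlqvist): ∀x ∀y (Rxy → Ryx) — i.e. symmetry.
G1: fails — Rw1w0 but not Rw0w1.
G2: fails — Ruw but not Rwu.
G3: fails — Rut but not Rtu.
G4: satisfies the condition.

G4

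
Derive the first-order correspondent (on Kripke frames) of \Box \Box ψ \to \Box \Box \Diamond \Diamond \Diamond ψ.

This is a Sahlqvist (Geach-type) schema ◇^0□^2ψ → □^2◇^3ψ.
Minimal-valuation argument: fix x; take any y with xR^0y and any z with xR^2z. Set V(ψ) to the set of worlds R-reachable from y in exactly 2 steps. Then □^2ψ holds at y, so the antecedent holds at x; validity forces ◇^3ψ at z, giving a w with zR^3w and yR^2w.
First-order correspondent: \forall x \forall z (x R^2 z \to \exists w (x R^2 w \wedge z R^3 w)).

\forall x \forall z (x R^2 z \to \exists w (x R^2 w \wedge z R^3 w))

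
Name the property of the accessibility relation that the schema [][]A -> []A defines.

Suppose □□A→□A is valid. Take Rxy and set V(A)={w : xR²w}. Then □□A at x, so □A at x, so A at y, i.e. ∃z(Rxz∧Rzy).
Conversely, on a frame with density the schema holds at every world under every valuation.
Frame condition: forall x forall y (Rxy -> exists z (Rxz & Rzy)).

Density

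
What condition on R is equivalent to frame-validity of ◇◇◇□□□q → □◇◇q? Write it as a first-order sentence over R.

This is a Sahlqvist (Geach-type) schema ◇^3□^3q → □^1◇^2q.
Minimal-valuation argument: fix x; take any y with xR^3y and any z with xR^1z. Set V(q) to the set of worlds R-reachable from y in exactly 3 steps. Then □^3q holds at y, so the antecedent holds at x; validity forces ◇^2q at z, giving a w with zR^2w and yR^3w.
First-order correspondent: ∀x ∀y ∀z ((xR³y ∧ xRz) → ∃w (yR³w ∧ zR²w)).

∀x ∀y ∀z ((xR³y ∧ xRz) → ∃w (yR³w ∧ zR²w))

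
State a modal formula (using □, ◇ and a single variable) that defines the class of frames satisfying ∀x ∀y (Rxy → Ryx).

r → □◇r

A defining formula is r → □◇r (the B axiom).
Suppose r→□◇r is valid. Take Rxy and set V(r)={x}. Then r at x, so □◇r at x, so ◇r at y, so some z with Ryz has r; z=x, i.e. Ryx.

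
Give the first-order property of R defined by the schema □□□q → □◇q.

This is a Sahlqvist (Geach-type) schema ◇^0□^3q → □^1◇^1q.
First-order correspondent: ∀x ∀z (xRz → ∃w (xR³w ∧ zRw)).

∀x ∀z (xRz → ∃w (xR³w ∧ zRw))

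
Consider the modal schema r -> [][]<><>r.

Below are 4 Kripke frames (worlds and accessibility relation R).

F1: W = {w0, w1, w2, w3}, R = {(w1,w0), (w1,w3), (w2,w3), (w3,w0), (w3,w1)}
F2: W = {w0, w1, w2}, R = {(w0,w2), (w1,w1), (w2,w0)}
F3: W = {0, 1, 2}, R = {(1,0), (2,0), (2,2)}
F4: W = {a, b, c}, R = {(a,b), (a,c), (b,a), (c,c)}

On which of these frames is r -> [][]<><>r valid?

Frame correspondent (Sahlqvist): forall x forall z (x R^2 z -> exists w (x = w & z R^2 w)) — i.e. a generalized confluence (Geach) condition.
F1: fails — w1R²w0 but no w with w1=w and w0R²w.
F2: ✓.
F3: fails — 2R²0 but no w with 2=w and 0R²w.
F4: fails — aR²c but no w with a=w and cR²w.

F2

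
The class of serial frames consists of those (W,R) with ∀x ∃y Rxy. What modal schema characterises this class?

A defining formula is □ψ → ◇ψ (the D axiom).
Suppose □ψ→◇ψ is valid. At any x set V(ψ)=W. Then □ψ at x, so ◇ψ at x, so x has a successor.

□ψ → ◇ψ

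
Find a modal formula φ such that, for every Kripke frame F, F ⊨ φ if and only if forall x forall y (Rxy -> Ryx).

ψ → □◇ψ

A defining formula is ψ → □◇ψ (the B axiom).
Suppose ψ→□◇ψ is valid. Take Rxy and set V(ψ)={x}. Then ψ at x, so □◇ψ at x, so ◇ψ at y, so some z with Ryz has ψ; z=x, i.e. Ryx.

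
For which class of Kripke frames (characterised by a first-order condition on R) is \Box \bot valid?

□⊥ is valid iff no world has any successor (otherwise □⊥ fails at any world with one).
Conversely, on a frame with emptiness of R the schema holds at every world under every valuation.
Frame condition: \forall x \forall y \neg Rxy.

Emptiness of R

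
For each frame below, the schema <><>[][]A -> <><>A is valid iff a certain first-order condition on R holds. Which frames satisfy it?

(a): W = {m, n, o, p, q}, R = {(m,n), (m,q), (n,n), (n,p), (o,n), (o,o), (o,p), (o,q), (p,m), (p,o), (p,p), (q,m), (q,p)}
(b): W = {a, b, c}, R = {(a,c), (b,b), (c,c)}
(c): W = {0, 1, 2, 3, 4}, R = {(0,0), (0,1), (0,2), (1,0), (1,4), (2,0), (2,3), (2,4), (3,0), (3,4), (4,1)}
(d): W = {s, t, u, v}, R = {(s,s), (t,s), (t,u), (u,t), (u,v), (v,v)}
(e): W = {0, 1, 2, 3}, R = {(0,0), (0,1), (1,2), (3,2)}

The schema corresponds to a generalized confluence (Geach) condition: forall x forall y (x R^2 y -> exists w (y R^2 w & x R^2 w)).
(a): condition met.
(b): condition met.
(c): condition met.
(d): condition met.
(e): fails — 0R²1 but no w with 1R²w and 0R²w.
Valid on: (a), (b), (c), (d).

(a), (b), (c), (d)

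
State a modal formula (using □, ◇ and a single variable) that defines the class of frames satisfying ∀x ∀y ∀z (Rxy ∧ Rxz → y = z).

The condition is partial functionality. The CD schema ◇ψ → □ψ defines it.
Suppose ◇ψ→□ψ is valid. Take Rxy, Rxz and set V(ψ)={y}. Then ◇ψ at x, so □ψ at x, so ψ at z, i.e. z=y.

◇ψ → □ψ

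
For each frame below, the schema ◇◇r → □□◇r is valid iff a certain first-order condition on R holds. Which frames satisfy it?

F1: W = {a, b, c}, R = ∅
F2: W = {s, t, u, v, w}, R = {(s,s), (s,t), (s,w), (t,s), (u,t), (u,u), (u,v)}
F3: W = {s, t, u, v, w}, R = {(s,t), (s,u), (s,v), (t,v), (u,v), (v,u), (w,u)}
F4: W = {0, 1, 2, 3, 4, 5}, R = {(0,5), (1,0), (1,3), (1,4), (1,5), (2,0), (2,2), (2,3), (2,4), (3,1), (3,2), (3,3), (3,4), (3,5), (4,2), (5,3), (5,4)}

The schema corresponds to a generalized confluence (Geach) condition: ∀x ∀y ∀z ((xR²y ∧ xR²z) → ∃w (y = w ∧ zRw)).
F1: ✓.
F2: fails — sR²s, sR²w but no w* with s=w* and wRw*.
F3: fails — sR²u, sR²u but no w* with u=w* and uRw*.
F4: fails — 0R²3, 0R²4 but no w with 3=w and 4Rw.
Valid on: F1.

F1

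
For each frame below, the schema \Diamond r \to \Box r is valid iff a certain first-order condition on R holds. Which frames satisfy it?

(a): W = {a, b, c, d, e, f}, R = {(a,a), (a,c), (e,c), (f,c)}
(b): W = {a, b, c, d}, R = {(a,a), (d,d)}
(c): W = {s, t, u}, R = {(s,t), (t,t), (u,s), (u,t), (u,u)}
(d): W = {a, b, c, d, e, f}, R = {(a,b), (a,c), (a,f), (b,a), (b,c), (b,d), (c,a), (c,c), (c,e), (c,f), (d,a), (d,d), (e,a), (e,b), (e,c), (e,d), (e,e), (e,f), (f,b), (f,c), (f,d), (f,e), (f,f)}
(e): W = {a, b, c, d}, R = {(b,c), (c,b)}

Frame correspondent (Sahlqvist): \forall x \forall y \forall z (Rxy \wedge Rxz \to y = z) — i.e. partial functionality.
(a): fails — a sees both a and c.
(b): ✓.
(c): fails — u sees both s and t.
(d): fails — a sees both b and c.
(e): ✓.

(b), (e)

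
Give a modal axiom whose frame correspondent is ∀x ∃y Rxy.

This is seriality; the standard corresponding axiom is D: □s → ◇s.
Suppose □s→◇s is valid. At any x set V(s)=W. Then □s at x, so ◇s at x, so x has a successor.

□s → ◇s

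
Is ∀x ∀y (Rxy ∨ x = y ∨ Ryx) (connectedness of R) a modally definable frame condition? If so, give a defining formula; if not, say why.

Not definable by any modal formula

If a class were modally definable it would be closed under disjoint unions (Goldblatt–Thomason).
Take 4 disjoint single-world reflexive frames: each is trivially connected, but their disjoint union has 4 worlds with no edge between distinct components, so it is not connected.
So the class is not modally definable.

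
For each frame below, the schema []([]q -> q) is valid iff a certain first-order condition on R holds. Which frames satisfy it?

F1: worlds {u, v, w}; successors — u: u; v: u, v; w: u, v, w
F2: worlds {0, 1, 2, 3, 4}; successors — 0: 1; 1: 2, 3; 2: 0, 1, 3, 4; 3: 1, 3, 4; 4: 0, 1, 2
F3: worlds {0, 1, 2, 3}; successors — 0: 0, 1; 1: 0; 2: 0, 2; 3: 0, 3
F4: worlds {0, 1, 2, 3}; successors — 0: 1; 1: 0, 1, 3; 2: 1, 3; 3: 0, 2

The schema corresponds to shift-reflexivity: forall x forall y (Rxy -> Ryy).
F1: ✓.
F2: fails — R34 but not R44.
F3: fails — R01 but not R11.
F4: fails — R10 but not R00.

F1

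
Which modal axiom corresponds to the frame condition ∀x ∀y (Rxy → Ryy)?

This is shift-reflexivity; the standard corresponding axiom is T□: □(□p → p).

□(□p → p)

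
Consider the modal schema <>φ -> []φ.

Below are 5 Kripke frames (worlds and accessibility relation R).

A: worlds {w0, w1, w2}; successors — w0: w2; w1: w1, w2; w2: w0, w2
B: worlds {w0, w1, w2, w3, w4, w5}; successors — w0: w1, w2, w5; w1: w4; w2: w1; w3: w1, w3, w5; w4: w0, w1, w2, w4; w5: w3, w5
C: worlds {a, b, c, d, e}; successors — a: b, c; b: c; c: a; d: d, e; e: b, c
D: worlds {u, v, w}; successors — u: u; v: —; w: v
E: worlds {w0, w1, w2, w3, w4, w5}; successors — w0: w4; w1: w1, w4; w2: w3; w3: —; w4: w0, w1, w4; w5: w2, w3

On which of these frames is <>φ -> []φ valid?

The schema corresponds to partial functionality: forall x forall y forall z (Rxy & Rxz -> y = z).
A: fails — w1 sees both w1 and w2.
B: fails — w0 sees both w1 and w2.
C: fails — a sees both b and c.
D: condition met.
E: fails — w1 sees both w1 and w4.
Valid on: D.

D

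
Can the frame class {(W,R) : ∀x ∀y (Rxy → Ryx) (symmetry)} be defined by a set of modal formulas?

Yes — defined by q → □◇q

This is a Sahlqvist condition; the B axiom q → □◇q defines it.
Suppose q→□◇q is valid. Take Rxy and set V(q)={x}. Then q at x, so □◇q at x, so ◇q at y, so some z with Ryz has q; z=x, i.e. Ryx.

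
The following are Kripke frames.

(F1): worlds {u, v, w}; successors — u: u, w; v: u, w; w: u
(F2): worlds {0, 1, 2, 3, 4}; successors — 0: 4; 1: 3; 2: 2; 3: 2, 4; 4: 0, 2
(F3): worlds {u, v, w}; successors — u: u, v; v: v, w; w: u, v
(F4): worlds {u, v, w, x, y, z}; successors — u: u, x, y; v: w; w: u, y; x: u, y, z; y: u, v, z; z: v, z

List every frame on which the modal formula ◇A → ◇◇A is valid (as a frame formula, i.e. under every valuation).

This is the axiom for a generalized confluence (Geach) condition; its first-order frame correspondent is ∀x ∀y (xRy → ∃w (y = w ∧ xR²w)).
(F1): ✓.
(F2): fails — 0R4 but no w with 4=w and 0R²w.
(F3): ✓.
(F4): fails — vRw but no t with w=t and vR²t.
Valid on: (F1), (F3).

(F1), (F3)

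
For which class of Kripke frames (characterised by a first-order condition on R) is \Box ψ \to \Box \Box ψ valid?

This schema is the 4 axiom.
It corresponds to transitivity: \forall x \forall y \forall z (Rxy \wedge Ryz \to Rxz).

transitivity: \forall x \forall y \forall z (Rxy \wedge Ryz \to Rxz)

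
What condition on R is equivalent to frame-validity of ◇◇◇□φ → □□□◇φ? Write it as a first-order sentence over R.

∀x ∀y ∀z ((xR³y ∧ xR³z) → ∃w (yRw ∧ zRw))

This is a Sahlqvist (Geach-type) schema ◇^3□^1φ → □^3◇^1φ.
Minimal-valuation argument: fix x; take any y with xR^3y and any z with xR^3z. Set V(φ) to the set of worlds R-reachable from y in exactly 1 step. Then □^1φ holds at y, so the antecedent holds at x; validity forces ◇^1φ at z, giving a w with zR^1w and yR^1w.
First-order correspondent: ∀x ∀y ∀z ((xR³y ∧ xR³z) → ∃w (yRw ∧ zRw)).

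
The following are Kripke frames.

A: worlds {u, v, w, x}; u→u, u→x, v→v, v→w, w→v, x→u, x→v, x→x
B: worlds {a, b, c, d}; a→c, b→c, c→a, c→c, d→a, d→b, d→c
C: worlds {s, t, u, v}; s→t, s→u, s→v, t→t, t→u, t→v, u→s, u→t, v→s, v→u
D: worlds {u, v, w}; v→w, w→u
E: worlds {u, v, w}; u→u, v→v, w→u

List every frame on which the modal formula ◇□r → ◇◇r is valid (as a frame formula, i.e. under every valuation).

Frame correspondent (Sahlqvist): ∀x ∀y (xRy → ∃w (yRw ∧ xR²w)) — i.e. a generalized confluence (Geach) condition.
A: ✓.
B: ✓.
C: ✓.
D: fails — wRu but no t with uRt and wR²t.
E: ✓.
Valid on: A, B, C, E.

A, B, C, E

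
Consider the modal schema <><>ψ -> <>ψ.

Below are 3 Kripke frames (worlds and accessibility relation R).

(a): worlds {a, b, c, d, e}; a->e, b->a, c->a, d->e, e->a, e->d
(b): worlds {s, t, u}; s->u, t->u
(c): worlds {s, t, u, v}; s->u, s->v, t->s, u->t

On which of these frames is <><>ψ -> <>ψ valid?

Frame correspondent (Sahlqvist): forall x forall y (x R^2 y -> exists w (y = w & xRw)) — i.e. a generalized confluence (Geach) condition.
(a): fails — aR²a but no w with a=w and aRw.
(b): holds.
(c): fails — sR²t but no w with t=w and sRw.
Valid on: (b).

(b)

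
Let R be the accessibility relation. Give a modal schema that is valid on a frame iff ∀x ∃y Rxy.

□r → ◇r

A defining formula is □r → ◇r (the D axiom).
Suppose □r→◇r is valid. At any x set V(r)=W. Then □r at x, so ◇r at x, so x has a successor.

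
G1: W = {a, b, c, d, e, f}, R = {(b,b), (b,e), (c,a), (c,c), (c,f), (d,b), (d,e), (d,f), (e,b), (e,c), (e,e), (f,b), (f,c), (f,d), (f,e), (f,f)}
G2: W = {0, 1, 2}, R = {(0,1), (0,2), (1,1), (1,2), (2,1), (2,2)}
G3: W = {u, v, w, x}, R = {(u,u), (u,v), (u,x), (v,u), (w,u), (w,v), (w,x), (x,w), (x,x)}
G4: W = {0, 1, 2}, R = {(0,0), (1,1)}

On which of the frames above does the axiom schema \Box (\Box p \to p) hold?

G2, G4

This is the axiom for shift-reflexivity; its first-order frame correspondent is \forall x \forall y (Rxy \to Ryy).
G1: fails — Rfd but not Rdd.
G2: satisfies the condition.
G3: fails — Ruv but not Rvv.
G4: satisfies the condition.
Valid on: G2, G4.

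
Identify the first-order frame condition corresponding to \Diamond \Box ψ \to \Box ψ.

The Euclidean property

Equivalently (dual form): ◇ψ → □◇ψ.
Suppose ◇ψ→□◇ψ is valid. Take Rxy, Rxz and set V(ψ)={y}. Then ◇ψ at x, so □◇ψ at x, so ◇ψ at z, so some w with Rzw has ψ; w=y, i.e. Rzy. By symmetry of the argument, Ryz.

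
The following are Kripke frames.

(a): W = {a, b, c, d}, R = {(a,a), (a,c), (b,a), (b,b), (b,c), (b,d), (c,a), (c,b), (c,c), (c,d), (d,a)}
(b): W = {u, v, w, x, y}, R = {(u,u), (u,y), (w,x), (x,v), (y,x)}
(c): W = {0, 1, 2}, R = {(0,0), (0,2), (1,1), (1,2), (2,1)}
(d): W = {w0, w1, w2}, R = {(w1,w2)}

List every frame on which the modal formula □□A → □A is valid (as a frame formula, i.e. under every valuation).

This is the axiom for density; its first-order frame correspondent is ∀x ∀y (Rxy → ∃z (Rxz ∧ Rzy)).
(a): holds.
(b): fails — Ryx but no z with Ryz and Rzx.
(c): holds.
(d): fails — Rw1w2 but no z with Rw1z and Rzw2.

(a), (c)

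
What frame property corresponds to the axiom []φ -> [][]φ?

This is the 4 axiom.
It corresponds to transitivity: forall x forall y forall z (Rxy & Ryz -> Rxz).

transitivity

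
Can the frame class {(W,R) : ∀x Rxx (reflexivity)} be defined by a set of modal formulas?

Yes, by □q → q

Yes: it is reflexivity, defined by the T schema □q → q.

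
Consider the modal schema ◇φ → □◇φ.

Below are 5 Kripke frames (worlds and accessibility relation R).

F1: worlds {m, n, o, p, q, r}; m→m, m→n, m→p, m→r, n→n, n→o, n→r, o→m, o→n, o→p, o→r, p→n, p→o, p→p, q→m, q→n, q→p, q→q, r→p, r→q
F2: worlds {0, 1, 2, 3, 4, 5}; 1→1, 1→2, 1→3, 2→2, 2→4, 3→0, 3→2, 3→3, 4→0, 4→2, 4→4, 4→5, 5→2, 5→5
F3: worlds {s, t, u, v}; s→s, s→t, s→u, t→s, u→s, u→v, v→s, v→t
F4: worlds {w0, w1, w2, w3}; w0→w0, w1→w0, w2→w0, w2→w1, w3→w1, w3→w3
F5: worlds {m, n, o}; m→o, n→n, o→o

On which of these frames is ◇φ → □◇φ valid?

Frame correspondent (Sahlqvist): ∀x ∀y ∀z (Rxy ∧ Rxz → Ryz) — i.e. the Euclidean property.
F1: fails — Rmn and Rmm but not Rnm.
F2: fails — R12 and R11 but not R21.
F3: fails — Rsu and Rsu but not Ruu.
F4: fails — Rw2w1 and Rw2w1 but not Rw1w1.
F5: holds.

F5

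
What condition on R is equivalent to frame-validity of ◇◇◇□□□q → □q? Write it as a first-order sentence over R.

∀x ∀y ∀z ((xR³y ∧ xRz) → ∃w (yR³w ∧ z = w))

This is a Sahlqvist (Geach-type) schema ◇^3□^3q → □^1◇^0q.
Minimal-valuation argument: fix x; take any y with xR^3y and any z with xR^1z. Set V(q) to the set of worlds R-reachable from y in exactly 3 steps. Then □^3q holds at y, so the antecedent holds at x; validity forces ◇^0q at z, giving a w with zR^0w and yR^3w.
First-order correspondent: ∀x ∀y ∀z ((xR³y ∧ xRz) → ∃w (yR³w ∧ z = w)).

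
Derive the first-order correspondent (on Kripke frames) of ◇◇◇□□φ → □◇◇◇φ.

∀x ∀y ∀z ((xR³y ∧ xRz) → ∃w (yR²w ∧ zR³w))

This is a Sahlqvist (Geach-type) schema ◇^3□^2φ → □^1◇^3φ.
First-order correspondent: ∀x ∀y ∀z ((xR³y ∧ xRz) → ∃w (yR²w ∧ zR³w)).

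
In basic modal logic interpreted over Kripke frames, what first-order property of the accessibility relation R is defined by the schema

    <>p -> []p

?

partial functionality

Suppose ◇p→□p is valid. Take Rxy, Rxz and set V(p)={y}. Then ◇p at x, so □p at x, so p at z, i.e. z=y.
Conversely, on a frame with partial functionality the schema holds at every world under every valuation.
So the correspondent is partial functionality.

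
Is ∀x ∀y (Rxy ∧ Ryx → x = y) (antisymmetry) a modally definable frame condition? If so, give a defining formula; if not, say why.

Not modally definable

Modal frame validity is preserved under surjective bounded morphisms.
The 4-cycle (worlds 0,1,2,3 with 0→1→2→3→0) is antisymmetric. Sending even-indexed worlds to s and odd-indexed worlds to t is a surjective bounded morphism onto the two-world frame with s↔t, which is not antisymmetric.
So the class is not modally definable.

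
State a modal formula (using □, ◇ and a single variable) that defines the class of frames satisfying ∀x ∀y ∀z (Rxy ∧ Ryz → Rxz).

□s → □□s

The condition is transitivity. The 4 schema □s → □□s defines it.
Suppose □s→□□s is valid. Take Rxy, Ryz and set V(s)={w : Rxw}. Then □s at x, so □□s at x, so □s at y, so s at z, i.e. Rxz.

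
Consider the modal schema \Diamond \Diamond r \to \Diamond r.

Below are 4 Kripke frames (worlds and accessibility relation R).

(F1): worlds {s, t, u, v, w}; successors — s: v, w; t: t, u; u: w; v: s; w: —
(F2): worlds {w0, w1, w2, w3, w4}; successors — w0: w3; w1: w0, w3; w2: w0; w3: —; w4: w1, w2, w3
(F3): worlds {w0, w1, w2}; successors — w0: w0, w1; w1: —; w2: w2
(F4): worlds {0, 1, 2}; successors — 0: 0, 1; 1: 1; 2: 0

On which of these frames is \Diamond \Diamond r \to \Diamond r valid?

Frame correspondent (Sahlqvist): \forall x \forall y \forall z (Rxy \wedge Ryz \to Rxz) — i.e. transitivity.
(F1): fails — Rvs and Rsv but not Rvv.
(F2): fails — Rw4w1 and Rw1w0 but not Rw4w0.
(F3): ✓.
(F4): fails — R20 and R01 but not R21.

(F3)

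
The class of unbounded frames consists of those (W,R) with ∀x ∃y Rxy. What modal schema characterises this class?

The condition is seriality. The D schema □q → ◇q defines it.
Suppose □q→◇q is valid. At any x set V(q)=W. Then □q at x, so ◇q at x, so x has a successor.

□q → ◇q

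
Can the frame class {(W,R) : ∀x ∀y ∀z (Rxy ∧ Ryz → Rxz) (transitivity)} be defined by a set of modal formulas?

This is a Sahlqvist condition; the 4 axiom □p → □□p defines it.
Suppose □p→□□p is valid. Take Rxy, Ryz and set V(p)={w : Rxw}. Then □p at x, so □□p at x, so □p at y, so p at z, i.e. Rxz.

Yes, by □p → □□p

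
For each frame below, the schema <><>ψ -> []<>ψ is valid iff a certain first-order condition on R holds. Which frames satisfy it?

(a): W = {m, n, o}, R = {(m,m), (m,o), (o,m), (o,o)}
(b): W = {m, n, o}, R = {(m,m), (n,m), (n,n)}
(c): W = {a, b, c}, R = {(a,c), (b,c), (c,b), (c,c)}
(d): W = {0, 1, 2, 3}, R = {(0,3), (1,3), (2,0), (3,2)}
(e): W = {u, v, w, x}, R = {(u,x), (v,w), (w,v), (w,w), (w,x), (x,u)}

(a), (d)

Frame correspondent (Sahlqvist): forall x forall y forall z ((x R^2 y & xRz) -> exists w (y = w & zRw)) — i.e. a generalized confluence (Geach) condition.
(a): satisfies the condition.
(b): fails — nR²n, nRm but no w with n=w and mRw.
(c): fails — cR²b, cRb but no w with b=w and bRw.
(d): satisfies the condition.
(e): fails — wR²u, wRv but no t with u=t and vRt.
Valid on: (a), (d).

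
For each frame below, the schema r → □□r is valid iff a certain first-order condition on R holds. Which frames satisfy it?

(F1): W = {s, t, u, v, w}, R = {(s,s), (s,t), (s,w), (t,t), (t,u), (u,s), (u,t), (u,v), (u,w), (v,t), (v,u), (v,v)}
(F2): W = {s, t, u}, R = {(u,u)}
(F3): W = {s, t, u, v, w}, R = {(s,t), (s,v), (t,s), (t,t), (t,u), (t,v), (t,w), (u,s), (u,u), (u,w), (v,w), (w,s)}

Frame correspondent (Sahlqvist): ∀x ∀z (xR²z → ∃w (x = w ∧ z = w)) — i.e. a generalized confluence (Geach) condition.
(F1): fails — sR²t but s ≠ t.
(F2): ✓.
(F3): fails — sR²t but s ≠ t.

(F2)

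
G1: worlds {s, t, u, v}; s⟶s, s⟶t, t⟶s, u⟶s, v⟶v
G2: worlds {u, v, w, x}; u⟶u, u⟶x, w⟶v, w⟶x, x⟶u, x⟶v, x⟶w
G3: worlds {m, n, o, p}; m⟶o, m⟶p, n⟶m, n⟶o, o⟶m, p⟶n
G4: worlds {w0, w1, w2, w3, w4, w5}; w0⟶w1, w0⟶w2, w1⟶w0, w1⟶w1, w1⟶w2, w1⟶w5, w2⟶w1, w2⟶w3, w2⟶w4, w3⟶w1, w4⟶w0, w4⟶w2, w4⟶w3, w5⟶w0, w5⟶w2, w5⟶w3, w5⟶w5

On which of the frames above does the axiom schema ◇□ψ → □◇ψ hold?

G1

The schema corresponds to convergence: ∀x ∀y ∀z (Rxy ∧ Rxz → ∃w (Ryw ∧ Rzw)).
G1: satisfies the condition.
G2: fails — Rwx and Rwv but x and v have no common successor.
G3: fails — Rmo and Rmp but o and p have no common successor.
G4: fails — Rw2w4 and Rw2w3 but w4 and w3 have no common successor.
Valid on: G1.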